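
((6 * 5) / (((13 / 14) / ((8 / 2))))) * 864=1451520 / 13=111655.38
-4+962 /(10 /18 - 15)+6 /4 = -691 /10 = -69.10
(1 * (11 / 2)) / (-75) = -11 / 150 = -0.07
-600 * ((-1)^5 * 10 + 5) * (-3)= -9000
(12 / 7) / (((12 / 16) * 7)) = 16 / 49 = 0.33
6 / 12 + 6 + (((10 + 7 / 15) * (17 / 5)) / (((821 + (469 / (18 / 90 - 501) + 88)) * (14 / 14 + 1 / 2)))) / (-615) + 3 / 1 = 5978054030171 / 629271659250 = 9.50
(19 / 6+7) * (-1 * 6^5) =-79056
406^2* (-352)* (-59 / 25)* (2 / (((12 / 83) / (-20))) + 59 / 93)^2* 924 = 231612384352137051648 / 24025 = 9640473854407369.48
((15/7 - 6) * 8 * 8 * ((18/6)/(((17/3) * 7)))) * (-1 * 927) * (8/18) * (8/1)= 51259392/833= 61535.88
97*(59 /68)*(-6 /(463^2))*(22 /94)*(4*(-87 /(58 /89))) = 50425353 /171280831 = 0.29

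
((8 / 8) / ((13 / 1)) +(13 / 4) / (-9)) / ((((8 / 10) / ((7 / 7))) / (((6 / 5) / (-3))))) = 133 / 936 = 0.14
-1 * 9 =-9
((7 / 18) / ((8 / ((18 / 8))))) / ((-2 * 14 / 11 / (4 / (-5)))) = 11 / 320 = 0.03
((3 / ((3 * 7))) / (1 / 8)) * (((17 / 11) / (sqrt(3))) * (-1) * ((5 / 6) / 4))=-85 * sqrt(3) / 693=-0.21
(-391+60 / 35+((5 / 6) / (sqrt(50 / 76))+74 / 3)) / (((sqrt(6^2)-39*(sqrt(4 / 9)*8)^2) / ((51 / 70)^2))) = 19915857 / 113533000-2601*sqrt(38) / 32438000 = 0.17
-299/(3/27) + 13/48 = -129155/48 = -2690.73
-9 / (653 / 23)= -207 / 653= -0.32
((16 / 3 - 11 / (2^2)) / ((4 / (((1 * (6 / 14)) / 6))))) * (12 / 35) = 31 / 1960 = 0.02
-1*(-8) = 8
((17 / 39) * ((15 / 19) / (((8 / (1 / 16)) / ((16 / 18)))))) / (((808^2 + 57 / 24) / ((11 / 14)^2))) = 10285 / 4551345640296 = 0.00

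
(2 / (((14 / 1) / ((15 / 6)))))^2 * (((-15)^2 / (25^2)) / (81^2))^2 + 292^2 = 222032648577601 / 2604060900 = 85264.00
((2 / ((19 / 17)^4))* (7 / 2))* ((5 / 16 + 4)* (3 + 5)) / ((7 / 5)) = 110.55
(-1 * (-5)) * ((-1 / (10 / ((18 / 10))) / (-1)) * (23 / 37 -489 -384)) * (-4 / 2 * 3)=871506 / 185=4710.84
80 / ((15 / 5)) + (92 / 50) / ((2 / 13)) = 2897 / 75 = 38.63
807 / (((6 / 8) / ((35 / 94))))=18830 / 47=400.64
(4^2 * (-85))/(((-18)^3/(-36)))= -680/81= -8.40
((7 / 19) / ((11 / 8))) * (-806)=-45136 / 209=-215.96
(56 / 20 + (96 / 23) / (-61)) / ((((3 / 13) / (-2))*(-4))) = 124553 / 21045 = 5.92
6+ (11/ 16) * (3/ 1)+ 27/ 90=669/ 80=8.36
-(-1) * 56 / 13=4.31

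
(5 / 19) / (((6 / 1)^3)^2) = 5 / 886464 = 0.00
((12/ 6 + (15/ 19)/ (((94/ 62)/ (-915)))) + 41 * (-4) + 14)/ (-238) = 557639/ 212534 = 2.62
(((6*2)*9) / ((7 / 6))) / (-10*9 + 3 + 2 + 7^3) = 108 / 301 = 0.36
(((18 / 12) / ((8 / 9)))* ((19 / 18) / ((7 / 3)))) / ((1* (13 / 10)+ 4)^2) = 4275 / 157304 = 0.03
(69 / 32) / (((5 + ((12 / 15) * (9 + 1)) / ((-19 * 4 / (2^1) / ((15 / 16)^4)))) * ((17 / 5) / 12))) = 8054784 / 5119907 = 1.57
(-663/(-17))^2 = 1521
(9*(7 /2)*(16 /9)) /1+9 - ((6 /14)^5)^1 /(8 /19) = 8735023 /134456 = 64.97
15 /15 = 1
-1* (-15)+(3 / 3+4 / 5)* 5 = 24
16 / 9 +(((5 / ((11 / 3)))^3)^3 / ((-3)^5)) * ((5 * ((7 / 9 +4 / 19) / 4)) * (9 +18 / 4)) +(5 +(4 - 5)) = 15027814252789 / 3225672441288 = 4.66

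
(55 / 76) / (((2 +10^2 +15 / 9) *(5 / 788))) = 6501 / 5909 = 1.10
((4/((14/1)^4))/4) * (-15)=-15/38416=-0.00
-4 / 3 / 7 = -4 / 21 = -0.19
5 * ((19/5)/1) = 19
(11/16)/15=11/240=0.05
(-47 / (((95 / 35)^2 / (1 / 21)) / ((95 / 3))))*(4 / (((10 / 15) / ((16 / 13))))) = -52640 / 741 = -71.04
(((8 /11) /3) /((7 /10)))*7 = 80 /33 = 2.42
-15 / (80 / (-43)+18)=-645 / 694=-0.93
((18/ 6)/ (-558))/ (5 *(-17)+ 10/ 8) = 2/ 31155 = 0.00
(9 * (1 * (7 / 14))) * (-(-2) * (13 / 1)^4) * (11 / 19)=2827539 / 19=148817.84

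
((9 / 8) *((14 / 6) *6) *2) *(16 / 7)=72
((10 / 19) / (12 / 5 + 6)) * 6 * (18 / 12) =75 / 133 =0.56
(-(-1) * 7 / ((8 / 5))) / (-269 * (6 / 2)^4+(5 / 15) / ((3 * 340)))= -26775 / 133348678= -0.00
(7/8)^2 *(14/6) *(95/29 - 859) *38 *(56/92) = -23585023/667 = -35359.85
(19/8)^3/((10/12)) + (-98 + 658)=737377/1280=576.08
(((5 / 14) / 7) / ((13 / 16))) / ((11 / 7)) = 40 / 1001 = 0.04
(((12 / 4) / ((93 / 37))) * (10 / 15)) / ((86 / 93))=37 / 43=0.86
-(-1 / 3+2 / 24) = 1 / 4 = 0.25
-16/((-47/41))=656/47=13.96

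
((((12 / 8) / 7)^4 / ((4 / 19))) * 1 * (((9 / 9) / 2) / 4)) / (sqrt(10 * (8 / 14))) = 1539 * sqrt(70) / 24586240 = 0.00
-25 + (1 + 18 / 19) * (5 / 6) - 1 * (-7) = -1867 / 114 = -16.38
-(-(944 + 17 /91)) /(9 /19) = 1632499 /819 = 1993.28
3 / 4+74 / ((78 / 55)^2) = 228413 / 6084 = 37.54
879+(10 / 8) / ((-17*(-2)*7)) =836813 / 952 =879.01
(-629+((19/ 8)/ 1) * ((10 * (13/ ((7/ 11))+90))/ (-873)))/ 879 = -15448711/ 21486276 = -0.72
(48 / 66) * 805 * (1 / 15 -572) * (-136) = 45538371.88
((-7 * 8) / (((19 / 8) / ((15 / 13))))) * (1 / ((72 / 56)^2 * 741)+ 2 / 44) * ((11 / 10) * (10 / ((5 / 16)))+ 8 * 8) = -124.88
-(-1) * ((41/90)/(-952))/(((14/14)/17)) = -41/5040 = -0.01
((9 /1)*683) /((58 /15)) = 92205 /58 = 1589.74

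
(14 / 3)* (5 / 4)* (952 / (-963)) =-16660 / 2889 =-5.77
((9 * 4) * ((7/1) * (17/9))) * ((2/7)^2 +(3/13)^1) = 13532/91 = 148.70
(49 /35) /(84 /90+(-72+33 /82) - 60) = -0.01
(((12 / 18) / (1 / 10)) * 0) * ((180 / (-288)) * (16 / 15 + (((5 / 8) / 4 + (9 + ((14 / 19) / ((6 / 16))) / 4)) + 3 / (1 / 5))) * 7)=0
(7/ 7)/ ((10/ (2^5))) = 16/ 5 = 3.20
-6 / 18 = -1 / 3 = -0.33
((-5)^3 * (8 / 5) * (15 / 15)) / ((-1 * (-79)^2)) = 200 / 6241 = 0.03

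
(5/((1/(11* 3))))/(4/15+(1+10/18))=90.55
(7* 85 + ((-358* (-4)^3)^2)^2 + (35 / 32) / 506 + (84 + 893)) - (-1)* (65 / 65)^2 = 4462235609830298788963 / 16192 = 275582732820547109.00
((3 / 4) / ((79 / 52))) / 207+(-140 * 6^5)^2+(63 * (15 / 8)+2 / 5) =258407282320627711 / 218040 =1185137049718.53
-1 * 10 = -10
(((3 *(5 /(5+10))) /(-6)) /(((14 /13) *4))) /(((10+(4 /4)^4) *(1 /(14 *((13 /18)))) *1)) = -169 /4752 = -0.04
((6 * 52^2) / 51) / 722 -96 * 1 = -586448 / 6137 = -95.56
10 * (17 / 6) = 85 / 3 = 28.33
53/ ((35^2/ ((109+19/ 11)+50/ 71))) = 4612484/ 956725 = 4.82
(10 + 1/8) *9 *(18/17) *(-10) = -32805/34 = -964.85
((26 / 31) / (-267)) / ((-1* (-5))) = -26 / 41385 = -0.00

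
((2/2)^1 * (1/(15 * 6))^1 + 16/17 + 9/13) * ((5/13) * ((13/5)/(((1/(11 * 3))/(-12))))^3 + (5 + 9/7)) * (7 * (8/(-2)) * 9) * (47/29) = 225887381219153192/801125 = 281962716453.93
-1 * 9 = -9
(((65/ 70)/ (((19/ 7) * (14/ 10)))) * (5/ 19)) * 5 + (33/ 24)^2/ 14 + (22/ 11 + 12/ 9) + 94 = 94892195/ 970368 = 97.79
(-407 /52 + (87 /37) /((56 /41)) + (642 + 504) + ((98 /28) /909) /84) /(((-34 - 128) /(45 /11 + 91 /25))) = -44502686071061 /818099181900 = -54.40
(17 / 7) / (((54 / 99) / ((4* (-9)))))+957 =5577 / 7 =796.71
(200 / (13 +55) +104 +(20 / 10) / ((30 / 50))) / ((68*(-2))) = -703 / 867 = -0.81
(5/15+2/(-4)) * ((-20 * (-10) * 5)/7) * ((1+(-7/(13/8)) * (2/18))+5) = -323000/2457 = -131.46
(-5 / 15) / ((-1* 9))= 1 / 27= 0.04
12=12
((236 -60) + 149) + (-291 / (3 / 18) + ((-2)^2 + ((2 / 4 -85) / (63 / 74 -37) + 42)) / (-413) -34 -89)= -1705901903 / 1104775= -1544.12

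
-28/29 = -0.97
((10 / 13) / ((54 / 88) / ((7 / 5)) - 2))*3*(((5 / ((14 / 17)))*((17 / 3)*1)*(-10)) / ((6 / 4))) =6358000 / 18759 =338.93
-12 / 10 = -6 / 5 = -1.20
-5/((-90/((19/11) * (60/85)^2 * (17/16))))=19/374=0.05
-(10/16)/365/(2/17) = -17/1168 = -0.01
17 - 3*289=-850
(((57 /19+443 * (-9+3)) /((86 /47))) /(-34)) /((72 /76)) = 45.05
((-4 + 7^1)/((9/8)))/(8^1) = 1/3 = 0.33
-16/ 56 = -0.29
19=19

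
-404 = -404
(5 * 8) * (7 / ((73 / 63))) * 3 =52920 / 73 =724.93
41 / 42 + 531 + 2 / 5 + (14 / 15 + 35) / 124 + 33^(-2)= 2517522233 / 4726260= 532.67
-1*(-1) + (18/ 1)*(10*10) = 1801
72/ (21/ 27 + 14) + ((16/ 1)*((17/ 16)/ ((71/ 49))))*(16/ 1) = 1818632/ 9443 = 192.59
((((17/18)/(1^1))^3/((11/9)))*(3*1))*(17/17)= 4913/2376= 2.07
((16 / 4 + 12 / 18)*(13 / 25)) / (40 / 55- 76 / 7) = -539 / 2250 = -0.24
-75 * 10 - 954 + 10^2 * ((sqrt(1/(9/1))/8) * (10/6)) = -30547/18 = -1697.06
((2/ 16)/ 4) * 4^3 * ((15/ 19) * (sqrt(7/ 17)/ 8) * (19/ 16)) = 15 * sqrt(119)/ 1088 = 0.15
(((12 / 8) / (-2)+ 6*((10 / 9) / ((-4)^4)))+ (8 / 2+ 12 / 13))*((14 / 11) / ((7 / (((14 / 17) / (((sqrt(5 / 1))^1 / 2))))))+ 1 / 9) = 10481 / 22464+ 73367*sqrt(5) / 291720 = 1.03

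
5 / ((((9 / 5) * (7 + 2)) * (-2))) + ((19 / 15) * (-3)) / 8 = -2039 / 3240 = -0.63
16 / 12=4 / 3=1.33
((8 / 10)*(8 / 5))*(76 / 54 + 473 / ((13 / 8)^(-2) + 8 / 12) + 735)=272206192 / 178875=1521.77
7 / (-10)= -7 / 10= -0.70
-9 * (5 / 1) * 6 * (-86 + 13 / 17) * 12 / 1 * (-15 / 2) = -2071217.65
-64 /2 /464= -2 /29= -0.07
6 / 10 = 3 / 5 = 0.60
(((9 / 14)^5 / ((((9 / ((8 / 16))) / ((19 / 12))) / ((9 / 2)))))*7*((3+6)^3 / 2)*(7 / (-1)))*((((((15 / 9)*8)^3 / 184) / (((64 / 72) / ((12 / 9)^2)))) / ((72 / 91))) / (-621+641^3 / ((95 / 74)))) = -0.00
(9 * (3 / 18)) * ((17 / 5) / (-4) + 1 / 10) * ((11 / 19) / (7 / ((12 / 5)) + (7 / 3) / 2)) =-297 / 1862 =-0.16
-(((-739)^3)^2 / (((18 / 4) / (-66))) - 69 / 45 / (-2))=2388900449345366893.90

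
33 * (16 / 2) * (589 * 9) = 1399464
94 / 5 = 18.80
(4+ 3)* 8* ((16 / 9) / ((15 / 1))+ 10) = 76496 / 135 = 566.64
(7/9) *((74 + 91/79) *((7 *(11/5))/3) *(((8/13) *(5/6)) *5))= 21333620/27729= 769.36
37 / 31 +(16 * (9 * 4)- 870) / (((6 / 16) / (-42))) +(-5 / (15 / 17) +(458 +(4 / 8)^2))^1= 12418021 / 372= 33381.78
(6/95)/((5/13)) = 78/475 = 0.16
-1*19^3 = -6859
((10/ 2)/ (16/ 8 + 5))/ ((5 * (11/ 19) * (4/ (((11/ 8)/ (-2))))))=-19/ 448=-0.04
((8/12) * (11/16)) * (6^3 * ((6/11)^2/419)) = 324/4609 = 0.07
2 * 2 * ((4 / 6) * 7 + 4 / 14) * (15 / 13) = 160 / 7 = 22.86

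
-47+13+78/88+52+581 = 26395/44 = 599.89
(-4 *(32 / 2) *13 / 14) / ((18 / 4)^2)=-1664 / 567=-2.93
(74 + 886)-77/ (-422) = 405197/ 422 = 960.18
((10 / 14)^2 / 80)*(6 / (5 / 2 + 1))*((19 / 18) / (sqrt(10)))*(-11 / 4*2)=-209*sqrt(10) / 32928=-0.02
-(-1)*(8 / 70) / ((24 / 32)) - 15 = -1559 / 105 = -14.85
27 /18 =3 /2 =1.50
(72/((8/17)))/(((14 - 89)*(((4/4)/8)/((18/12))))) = -612/25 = -24.48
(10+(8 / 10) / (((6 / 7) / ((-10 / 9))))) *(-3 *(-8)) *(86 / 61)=166496 / 549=303.27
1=1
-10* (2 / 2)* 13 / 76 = -65 / 38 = -1.71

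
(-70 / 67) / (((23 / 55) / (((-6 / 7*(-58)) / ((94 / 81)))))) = -7751700 / 72427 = -107.03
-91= -91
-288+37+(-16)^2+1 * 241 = 246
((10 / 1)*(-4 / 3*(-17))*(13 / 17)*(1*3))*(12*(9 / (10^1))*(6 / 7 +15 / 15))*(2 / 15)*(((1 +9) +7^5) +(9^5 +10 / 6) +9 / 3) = 527539584 / 5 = 105507916.80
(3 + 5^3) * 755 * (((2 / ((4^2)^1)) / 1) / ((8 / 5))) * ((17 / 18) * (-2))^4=630583550 / 6561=96110.89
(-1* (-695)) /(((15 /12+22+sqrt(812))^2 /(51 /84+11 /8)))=3338989890 /132031543-229583520* sqrt(203) /132031543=0.51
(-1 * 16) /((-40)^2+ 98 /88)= -704 /70449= -0.01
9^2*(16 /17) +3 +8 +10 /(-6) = 4364 /51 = 85.57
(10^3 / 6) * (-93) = -15500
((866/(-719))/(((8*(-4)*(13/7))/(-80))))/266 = -2165/355186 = -0.01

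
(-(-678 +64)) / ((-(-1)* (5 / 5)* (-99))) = -614 / 99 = -6.20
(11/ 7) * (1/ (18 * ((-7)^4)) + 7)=3327797/ 302526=11.00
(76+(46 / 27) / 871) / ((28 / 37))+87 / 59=101.91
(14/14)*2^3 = 8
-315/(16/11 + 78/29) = -76.01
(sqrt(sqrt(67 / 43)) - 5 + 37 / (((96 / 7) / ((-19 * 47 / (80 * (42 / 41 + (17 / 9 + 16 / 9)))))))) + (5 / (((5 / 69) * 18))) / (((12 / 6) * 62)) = -1564511411 / 137372160 + 43^(3 / 4) * 67^(1 / 4) / 43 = -10.27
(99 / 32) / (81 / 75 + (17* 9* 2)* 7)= 275 / 190496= 0.00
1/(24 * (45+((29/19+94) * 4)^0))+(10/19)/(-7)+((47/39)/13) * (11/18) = -3937523/223331472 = -0.02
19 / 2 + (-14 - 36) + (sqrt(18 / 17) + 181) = 3 * sqrt(34) / 17 + 281 / 2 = 141.53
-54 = -54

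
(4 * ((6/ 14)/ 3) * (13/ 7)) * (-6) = -312/ 49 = -6.37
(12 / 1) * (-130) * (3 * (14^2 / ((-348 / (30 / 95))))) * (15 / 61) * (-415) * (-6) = 17130204000 / 33611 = 509660.65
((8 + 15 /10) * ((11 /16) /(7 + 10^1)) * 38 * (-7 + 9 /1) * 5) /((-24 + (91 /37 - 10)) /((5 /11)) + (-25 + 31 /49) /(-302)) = -27177821825 /12902390448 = -2.11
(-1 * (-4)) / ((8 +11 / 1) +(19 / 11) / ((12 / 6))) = 88 / 437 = 0.20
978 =978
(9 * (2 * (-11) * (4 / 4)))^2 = 39204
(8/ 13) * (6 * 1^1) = 48/ 13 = 3.69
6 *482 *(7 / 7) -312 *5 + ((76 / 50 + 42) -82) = 32338 / 25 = 1293.52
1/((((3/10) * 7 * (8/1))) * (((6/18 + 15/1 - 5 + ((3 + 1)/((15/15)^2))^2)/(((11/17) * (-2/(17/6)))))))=-165/159817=-0.00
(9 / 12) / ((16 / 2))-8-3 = -349 / 32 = -10.91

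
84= 84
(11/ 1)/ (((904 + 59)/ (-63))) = -77/ 107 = -0.72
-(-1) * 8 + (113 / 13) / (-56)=5711 / 728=7.84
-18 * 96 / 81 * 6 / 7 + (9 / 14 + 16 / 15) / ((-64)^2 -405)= -14173081 / 775110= -18.29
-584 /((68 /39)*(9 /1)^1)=-1898 /51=-37.22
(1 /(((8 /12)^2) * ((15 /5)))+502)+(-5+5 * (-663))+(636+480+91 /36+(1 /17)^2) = -8836735 /5202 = -1698.72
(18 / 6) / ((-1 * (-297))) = 1 / 99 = 0.01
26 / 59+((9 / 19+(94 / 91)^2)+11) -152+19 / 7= -1265313243 / 9283001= -136.30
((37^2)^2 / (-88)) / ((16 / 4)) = -1874161 / 352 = -5324.32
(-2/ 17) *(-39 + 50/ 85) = 1306/ 289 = 4.52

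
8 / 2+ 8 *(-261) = -2084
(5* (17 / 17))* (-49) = -245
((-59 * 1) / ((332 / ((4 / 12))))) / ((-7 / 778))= 22951 / 3486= 6.58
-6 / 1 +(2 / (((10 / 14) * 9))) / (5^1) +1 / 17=-22487 / 3825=-5.88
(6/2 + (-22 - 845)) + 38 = -826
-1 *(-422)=422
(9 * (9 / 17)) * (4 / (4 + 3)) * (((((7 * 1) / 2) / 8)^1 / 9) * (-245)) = -2205 / 68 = -32.43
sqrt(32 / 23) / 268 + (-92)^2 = sqrt(46) / 1541 + 8464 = 8464.00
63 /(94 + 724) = 63 /818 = 0.08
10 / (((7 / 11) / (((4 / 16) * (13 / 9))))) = 715 / 126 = 5.67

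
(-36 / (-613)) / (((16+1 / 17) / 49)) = 1428 / 7969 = 0.18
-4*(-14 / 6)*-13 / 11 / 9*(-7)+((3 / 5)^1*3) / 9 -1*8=1157 / 1485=0.78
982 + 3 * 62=1168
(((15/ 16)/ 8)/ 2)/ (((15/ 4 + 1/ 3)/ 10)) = 225/ 1568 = 0.14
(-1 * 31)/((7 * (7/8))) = -248/49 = -5.06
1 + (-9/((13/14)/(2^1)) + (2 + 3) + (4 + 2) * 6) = 294/13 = 22.62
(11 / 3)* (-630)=-2310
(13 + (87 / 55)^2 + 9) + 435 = 459.50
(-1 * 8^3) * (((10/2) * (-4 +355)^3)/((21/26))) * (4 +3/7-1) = -23026326036480/49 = -469925021152.65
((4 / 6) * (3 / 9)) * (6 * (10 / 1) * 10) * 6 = 800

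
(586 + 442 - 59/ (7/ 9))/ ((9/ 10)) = 66650/ 63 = 1057.94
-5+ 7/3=-8/3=-2.67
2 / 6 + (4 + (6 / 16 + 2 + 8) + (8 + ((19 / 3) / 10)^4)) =18524071 / 810000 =22.87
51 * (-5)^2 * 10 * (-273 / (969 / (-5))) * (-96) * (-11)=360360000 / 19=18966315.79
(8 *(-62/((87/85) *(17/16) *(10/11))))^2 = 1905147904/7569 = 251704.04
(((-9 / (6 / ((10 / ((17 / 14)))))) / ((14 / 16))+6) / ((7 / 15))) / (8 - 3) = -414 / 119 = -3.48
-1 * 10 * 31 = -310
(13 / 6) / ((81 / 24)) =52 / 81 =0.64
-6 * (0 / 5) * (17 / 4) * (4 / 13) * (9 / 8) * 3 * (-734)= 0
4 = 4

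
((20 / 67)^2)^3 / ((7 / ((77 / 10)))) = 70400000 / 90458382169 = 0.00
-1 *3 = -3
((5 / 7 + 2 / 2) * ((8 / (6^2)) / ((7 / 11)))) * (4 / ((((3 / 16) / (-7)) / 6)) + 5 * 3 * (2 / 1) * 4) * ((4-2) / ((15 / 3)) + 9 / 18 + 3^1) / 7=-443872 / 1715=-258.82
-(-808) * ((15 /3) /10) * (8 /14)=1616 /7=230.86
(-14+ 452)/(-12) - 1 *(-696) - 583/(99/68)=4663/18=259.06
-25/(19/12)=-300/19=-15.79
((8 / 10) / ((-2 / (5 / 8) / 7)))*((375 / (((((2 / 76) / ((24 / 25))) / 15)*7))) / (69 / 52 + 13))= -533520 / 149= -3580.67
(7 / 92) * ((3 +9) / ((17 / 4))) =84 / 391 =0.21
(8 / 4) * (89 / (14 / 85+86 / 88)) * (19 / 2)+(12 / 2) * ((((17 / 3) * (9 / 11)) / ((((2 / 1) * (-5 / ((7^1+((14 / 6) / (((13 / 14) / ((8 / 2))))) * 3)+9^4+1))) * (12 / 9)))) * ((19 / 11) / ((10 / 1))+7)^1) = -1080200282989 / 11104600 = -97275.03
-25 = -25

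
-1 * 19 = -19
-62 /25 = -2.48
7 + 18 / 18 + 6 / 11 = 94 / 11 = 8.55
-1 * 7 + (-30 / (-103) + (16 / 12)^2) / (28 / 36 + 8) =-55041 / 8137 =-6.76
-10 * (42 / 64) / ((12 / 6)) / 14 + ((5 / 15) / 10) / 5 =-1093 / 4800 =-0.23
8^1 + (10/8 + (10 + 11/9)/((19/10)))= 10367/684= 15.16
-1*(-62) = 62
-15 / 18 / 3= -0.28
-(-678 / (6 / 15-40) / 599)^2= -319225 / 390734289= -0.00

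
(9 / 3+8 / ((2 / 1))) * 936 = 6552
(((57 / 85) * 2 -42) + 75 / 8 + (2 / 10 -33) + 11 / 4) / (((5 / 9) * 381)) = -0.29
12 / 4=3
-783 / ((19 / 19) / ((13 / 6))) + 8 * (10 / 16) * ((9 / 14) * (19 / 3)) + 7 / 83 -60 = -1008650 / 581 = -1736.06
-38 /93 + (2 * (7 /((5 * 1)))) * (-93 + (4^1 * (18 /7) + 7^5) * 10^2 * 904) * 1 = 1979407861124 /465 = 4256791099.19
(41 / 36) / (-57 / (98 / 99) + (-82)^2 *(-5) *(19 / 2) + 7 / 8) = -4018 / 1127007981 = -0.00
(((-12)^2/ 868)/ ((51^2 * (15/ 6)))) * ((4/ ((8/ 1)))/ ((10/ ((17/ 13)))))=2/ 1198925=0.00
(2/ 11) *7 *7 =98/ 11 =8.91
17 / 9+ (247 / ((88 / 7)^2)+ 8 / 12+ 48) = 3632447 / 69696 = 52.12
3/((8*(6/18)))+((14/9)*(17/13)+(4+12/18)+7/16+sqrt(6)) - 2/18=sqrt(6)+5087/624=10.60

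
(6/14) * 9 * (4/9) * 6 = 72/7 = 10.29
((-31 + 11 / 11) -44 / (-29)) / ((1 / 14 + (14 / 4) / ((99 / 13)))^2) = -198342837 / 1963648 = -101.01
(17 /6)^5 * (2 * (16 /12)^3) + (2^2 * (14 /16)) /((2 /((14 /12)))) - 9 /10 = 227476739 /262440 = 866.78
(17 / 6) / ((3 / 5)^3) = 13.12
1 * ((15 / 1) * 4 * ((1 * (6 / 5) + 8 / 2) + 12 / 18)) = 352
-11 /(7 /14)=-22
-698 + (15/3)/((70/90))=-4841/7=-691.57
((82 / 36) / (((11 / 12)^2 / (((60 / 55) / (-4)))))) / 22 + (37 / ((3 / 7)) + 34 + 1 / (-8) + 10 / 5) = 42930245 / 351384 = 122.17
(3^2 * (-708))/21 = -303.43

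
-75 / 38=-1.97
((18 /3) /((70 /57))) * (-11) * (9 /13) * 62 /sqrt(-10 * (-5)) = -326.23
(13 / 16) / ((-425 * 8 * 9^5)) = -13 / 3212265600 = -0.00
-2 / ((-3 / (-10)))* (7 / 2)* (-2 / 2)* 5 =350 / 3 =116.67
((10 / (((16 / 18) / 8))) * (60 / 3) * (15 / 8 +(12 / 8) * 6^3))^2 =344070230625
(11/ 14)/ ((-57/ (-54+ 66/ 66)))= 0.73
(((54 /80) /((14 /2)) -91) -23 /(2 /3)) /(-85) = 35113 /23800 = 1.48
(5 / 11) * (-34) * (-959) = 163030 / 11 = 14820.91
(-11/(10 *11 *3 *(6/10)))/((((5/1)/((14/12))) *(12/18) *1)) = -0.02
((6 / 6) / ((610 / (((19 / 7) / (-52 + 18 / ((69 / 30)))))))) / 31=-437 / 134487920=-0.00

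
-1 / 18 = -0.06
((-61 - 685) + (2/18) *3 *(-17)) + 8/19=-42821/57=-751.25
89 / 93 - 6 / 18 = 58 / 93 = 0.62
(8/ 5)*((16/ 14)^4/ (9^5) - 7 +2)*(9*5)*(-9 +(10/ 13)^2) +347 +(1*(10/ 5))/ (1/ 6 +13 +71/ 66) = 43080357812978/ 12767935635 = 3374.11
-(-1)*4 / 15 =4 / 15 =0.27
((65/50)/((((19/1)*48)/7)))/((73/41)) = 3731/665760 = 0.01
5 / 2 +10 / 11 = 75 / 22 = 3.41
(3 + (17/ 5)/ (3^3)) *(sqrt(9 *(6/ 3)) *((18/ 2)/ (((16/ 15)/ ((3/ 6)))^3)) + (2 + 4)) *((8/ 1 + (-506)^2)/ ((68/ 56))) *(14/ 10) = 89344313415 *sqrt(2)/ 34816 + 7059303776/ 1275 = 9165843.14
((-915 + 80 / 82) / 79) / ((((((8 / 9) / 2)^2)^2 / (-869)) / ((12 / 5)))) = 1622764935 / 2624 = 618431.76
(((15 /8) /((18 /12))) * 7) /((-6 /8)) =-35 /3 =-11.67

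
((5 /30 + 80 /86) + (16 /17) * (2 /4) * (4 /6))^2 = 38278969 /19236996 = 1.99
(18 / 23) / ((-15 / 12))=-72 / 115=-0.63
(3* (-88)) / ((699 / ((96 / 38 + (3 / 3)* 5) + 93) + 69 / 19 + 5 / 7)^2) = -2.07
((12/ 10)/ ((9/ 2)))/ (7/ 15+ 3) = 1/ 13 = 0.08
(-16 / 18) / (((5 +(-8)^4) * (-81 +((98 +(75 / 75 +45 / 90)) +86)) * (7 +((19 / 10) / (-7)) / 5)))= -5600 / 18752687811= -0.00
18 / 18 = 1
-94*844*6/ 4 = -119004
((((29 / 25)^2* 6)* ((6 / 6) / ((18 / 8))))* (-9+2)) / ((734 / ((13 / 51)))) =-306124 / 35094375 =-0.01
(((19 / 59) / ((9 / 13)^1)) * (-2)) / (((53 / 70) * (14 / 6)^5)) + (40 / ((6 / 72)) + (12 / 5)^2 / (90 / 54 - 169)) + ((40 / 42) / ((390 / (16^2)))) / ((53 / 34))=2647746434657756 / 5512132305225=480.35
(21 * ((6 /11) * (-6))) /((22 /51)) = -159.32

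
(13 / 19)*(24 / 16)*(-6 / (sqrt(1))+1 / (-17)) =-4017 / 646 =-6.22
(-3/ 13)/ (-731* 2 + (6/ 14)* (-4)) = 21/ 133198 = 0.00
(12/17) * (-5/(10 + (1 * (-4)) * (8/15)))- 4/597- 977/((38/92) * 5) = -26936768012/56885145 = -473.53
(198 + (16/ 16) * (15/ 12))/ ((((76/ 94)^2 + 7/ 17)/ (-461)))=-13797610601/ 160044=-86211.36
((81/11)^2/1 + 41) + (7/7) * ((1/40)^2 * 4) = 4608921/48400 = 95.23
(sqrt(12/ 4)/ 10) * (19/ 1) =19 * sqrt(3)/ 10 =3.29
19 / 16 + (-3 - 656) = -10525 / 16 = -657.81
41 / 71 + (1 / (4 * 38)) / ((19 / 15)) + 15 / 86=6675199 / 8817064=0.76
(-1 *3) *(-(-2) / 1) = -6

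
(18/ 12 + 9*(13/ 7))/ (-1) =-255/ 14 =-18.21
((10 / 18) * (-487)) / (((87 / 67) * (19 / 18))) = -197.39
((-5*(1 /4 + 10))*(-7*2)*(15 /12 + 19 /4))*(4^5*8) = 35266560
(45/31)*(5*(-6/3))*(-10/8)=18.15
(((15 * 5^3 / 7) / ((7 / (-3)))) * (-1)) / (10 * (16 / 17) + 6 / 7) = 95625 / 8554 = 11.18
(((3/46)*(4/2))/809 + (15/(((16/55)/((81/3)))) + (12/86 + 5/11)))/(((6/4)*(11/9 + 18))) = 588385281903/12180737624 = 48.30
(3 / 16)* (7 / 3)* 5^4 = 4375 / 16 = 273.44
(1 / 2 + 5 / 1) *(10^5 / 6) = 275000 / 3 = 91666.67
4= 4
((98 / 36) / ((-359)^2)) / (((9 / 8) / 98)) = 19208 / 10439361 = 0.00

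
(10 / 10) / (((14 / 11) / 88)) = 484 / 7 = 69.14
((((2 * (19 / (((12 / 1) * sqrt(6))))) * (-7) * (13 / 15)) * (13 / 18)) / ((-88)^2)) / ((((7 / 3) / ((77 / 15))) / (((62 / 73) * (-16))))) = 0.02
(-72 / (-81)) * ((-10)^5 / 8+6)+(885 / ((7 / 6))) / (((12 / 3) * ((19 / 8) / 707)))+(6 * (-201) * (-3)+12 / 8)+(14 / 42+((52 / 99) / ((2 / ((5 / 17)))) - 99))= 1041785441 / 21318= 48868.82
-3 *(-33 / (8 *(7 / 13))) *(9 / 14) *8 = 11583 / 98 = 118.19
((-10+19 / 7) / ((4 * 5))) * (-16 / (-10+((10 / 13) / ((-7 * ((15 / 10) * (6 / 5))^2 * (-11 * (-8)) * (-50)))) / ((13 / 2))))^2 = -0.93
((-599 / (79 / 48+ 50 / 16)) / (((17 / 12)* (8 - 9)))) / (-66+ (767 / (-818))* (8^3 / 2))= -70557408 / 243643405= -0.29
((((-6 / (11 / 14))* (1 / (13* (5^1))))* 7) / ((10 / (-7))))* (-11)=-2058 / 325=-6.33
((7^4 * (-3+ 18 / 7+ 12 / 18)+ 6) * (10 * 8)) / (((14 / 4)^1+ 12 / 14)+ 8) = 1940960 / 519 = 3739.81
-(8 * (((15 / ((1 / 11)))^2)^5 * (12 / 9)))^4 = -647847314674286482138172817624130430752251671011440298705301284790039062500000000000000000000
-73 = -73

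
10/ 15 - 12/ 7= -22/ 21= -1.05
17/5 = 3.40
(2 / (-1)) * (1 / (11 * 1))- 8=-90 / 11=-8.18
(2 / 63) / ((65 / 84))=8 / 195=0.04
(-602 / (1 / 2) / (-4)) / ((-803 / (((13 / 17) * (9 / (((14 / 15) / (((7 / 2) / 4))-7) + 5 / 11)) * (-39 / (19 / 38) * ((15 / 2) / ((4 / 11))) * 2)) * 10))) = -16996604625 / 1121864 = -15150.33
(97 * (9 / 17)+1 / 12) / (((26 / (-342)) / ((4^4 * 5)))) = -191392320 / 221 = -866028.60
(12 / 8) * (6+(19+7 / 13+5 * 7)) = 2361 / 26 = 90.81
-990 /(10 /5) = -495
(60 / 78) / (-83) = -10 / 1079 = -0.01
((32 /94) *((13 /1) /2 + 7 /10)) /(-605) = -576 /142175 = -0.00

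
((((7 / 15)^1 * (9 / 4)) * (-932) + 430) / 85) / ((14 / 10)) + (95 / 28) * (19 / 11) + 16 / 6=307639 / 78540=3.92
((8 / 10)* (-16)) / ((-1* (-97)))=-64 / 485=-0.13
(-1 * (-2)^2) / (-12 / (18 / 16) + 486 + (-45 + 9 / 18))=-24 / 2585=-0.01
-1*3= -3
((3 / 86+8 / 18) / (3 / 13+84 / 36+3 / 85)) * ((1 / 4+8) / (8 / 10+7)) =247775 / 1270392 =0.20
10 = 10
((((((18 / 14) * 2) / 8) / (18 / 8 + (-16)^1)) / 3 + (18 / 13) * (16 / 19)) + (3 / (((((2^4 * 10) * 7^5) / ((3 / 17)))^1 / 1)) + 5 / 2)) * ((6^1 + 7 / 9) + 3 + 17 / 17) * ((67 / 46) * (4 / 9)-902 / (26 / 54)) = -73836.91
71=71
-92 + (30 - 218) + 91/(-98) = -3933/14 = -280.93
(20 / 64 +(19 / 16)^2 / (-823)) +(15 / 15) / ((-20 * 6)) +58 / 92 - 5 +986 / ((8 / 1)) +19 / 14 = 61332156329 / 508811520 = 120.54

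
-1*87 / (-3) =29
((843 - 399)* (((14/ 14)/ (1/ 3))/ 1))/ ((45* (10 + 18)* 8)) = 37/ 280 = 0.13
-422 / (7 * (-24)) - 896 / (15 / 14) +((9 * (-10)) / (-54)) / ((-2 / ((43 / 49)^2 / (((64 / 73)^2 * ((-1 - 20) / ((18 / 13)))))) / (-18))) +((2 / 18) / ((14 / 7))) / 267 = -4487881121434267 / 5376346859520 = -834.75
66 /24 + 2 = 19 /4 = 4.75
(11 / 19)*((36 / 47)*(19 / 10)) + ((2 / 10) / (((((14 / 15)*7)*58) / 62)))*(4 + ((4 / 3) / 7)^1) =2290046 / 2337545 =0.98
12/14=6/7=0.86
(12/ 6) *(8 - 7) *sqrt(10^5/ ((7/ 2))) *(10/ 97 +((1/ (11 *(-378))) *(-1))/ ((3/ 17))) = 25277800 *sqrt(35)/ 4234923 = 35.31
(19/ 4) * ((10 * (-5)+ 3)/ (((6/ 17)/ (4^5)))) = -1943168/ 3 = -647722.67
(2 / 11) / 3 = 2 / 33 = 0.06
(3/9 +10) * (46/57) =1426/171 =8.34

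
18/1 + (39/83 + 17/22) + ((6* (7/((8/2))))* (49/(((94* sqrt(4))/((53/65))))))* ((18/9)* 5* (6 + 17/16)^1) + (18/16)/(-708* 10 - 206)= 23000156509063/130062211136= 176.84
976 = 976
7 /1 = 7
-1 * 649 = -649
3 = 3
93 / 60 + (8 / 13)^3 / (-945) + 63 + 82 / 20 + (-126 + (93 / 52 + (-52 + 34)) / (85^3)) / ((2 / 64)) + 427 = -3607148361010591 / 1020019864500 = -3536.35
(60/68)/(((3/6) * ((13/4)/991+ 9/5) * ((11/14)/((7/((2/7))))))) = 203947800/6683567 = 30.51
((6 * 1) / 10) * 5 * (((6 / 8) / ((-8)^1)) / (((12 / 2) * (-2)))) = 3 / 128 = 0.02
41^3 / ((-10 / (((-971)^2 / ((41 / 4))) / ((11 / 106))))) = -6109129688.22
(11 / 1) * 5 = 55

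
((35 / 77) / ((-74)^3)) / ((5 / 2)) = -1 / 2228732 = -0.00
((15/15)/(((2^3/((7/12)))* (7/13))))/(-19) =-13/1824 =-0.01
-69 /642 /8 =-23 /1712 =-0.01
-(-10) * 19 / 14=95 / 7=13.57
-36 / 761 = -0.05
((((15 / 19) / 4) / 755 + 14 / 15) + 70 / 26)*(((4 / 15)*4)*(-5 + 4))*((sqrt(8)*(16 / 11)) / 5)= -94418816*sqrt(2) / 41959125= -3.18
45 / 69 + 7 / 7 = 38 / 23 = 1.65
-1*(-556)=556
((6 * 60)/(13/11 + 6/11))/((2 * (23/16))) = 31680/437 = 72.49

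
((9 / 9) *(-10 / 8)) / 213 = -5 / 852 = -0.01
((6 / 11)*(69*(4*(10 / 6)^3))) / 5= 4600 / 33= 139.39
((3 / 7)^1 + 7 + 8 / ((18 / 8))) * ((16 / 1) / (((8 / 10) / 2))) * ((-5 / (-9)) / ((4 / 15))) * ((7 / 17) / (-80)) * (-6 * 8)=34600 / 153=226.14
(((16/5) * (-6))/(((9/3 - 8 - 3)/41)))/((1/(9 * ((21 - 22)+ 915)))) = 4047192/5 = 809438.40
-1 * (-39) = 39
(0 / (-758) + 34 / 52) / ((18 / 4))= 17 / 117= 0.15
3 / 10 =0.30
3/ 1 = 3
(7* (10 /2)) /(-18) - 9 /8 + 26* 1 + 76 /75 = 43099 /1800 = 23.94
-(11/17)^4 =-14641/83521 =-0.18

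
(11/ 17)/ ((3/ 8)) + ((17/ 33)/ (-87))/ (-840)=70741729/ 40997880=1.73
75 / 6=25 / 2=12.50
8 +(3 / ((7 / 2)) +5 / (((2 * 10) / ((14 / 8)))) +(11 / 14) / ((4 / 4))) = 1129 / 112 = 10.08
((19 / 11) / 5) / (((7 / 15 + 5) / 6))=171 / 451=0.38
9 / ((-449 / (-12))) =108 / 449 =0.24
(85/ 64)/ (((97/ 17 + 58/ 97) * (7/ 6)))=28033/ 155232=0.18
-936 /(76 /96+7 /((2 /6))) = -22464 /523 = -42.95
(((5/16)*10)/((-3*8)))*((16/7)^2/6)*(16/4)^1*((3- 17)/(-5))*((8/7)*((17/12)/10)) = -272/1323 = -0.21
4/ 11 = 0.36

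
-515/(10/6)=-309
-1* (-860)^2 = -739600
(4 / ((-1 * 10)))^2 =4 / 25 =0.16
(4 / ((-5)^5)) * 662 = -2648 / 3125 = -0.85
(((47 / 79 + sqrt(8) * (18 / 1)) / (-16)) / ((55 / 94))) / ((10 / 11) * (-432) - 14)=2209 / 14137840 + 423 * sqrt(2) / 44740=0.01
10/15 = 2/3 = 0.67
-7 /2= -3.50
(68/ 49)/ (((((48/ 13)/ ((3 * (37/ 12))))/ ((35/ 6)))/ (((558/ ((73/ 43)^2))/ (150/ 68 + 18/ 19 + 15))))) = 756946402745/ 3499618248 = 216.29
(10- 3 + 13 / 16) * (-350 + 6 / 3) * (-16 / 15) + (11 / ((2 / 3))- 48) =2868.50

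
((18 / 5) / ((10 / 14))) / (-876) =-21 / 3650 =-0.01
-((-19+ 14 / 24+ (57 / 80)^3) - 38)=86100421 / 1536000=56.05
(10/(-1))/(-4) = 5/2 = 2.50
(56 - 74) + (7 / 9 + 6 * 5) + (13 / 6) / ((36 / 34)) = 1601 / 108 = 14.82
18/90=1/5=0.20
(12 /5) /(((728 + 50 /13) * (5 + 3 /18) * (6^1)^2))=13 /737335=0.00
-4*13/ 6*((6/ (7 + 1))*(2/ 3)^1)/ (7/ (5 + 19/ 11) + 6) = -962/ 1563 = -0.62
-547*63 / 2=-34461 / 2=-17230.50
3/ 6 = 1/ 2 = 0.50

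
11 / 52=0.21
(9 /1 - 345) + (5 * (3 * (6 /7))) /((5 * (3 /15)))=-2262 /7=-323.14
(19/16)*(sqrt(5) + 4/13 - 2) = -209/104 + 19*sqrt(5)/16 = 0.65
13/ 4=3.25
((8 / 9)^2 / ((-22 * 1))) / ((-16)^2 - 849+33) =2 / 31185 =0.00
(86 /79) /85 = 86 /6715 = 0.01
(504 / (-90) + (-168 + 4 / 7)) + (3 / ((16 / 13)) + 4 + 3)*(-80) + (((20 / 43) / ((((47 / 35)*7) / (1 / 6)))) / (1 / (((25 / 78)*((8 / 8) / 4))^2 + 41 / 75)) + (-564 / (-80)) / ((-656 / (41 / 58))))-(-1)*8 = -1102289173241897 / 1198099244160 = -920.03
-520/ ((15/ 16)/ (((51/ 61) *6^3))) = -6110208/ 61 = -100167.34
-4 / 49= -0.08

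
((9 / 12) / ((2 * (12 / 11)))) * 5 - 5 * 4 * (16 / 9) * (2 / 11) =-15035 / 3168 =-4.75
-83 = -83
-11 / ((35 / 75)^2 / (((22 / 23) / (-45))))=1210 / 1127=1.07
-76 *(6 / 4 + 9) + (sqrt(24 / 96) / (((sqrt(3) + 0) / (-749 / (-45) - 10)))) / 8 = -798 + 299 *sqrt(3) / 2160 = -797.76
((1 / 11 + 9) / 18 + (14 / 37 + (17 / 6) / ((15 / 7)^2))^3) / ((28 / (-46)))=-47022899527637333 / 19192307730750000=-2.45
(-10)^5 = -100000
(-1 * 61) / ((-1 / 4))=244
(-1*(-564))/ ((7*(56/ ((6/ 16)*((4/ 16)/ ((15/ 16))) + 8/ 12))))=1081/ 980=1.10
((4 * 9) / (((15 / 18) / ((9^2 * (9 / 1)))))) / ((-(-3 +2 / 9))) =1417176 / 125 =11337.41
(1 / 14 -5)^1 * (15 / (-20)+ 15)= -3933 / 56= -70.23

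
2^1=2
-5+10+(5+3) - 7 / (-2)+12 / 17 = 585 / 34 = 17.21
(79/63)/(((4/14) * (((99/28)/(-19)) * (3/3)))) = -21014/891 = -23.58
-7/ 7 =-1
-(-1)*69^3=328509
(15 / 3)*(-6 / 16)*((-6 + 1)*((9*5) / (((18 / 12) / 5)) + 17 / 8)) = 1426.17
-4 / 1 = -4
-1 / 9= -0.11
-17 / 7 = -2.43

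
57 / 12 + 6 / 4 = 25 / 4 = 6.25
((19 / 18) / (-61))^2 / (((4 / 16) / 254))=91694 / 301401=0.30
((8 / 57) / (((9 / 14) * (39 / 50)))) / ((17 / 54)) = 11200 / 12597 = 0.89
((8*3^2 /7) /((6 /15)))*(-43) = -1105.71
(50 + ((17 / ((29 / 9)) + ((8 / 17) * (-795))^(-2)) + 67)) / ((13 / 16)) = 143434289981 / 953093700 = 150.49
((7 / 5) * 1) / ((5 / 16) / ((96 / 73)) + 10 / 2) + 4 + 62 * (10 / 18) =14014618 / 362025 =38.71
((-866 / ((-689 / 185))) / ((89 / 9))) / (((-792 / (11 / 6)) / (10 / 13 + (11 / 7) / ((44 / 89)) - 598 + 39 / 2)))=16752919385 / 535700256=31.27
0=0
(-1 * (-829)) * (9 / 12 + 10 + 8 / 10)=191499 / 20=9574.95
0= 0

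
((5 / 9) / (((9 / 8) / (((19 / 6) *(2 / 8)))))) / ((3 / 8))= 760 / 729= 1.04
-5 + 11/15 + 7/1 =41/15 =2.73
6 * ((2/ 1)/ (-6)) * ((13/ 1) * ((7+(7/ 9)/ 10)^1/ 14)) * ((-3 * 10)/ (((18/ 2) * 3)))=14.60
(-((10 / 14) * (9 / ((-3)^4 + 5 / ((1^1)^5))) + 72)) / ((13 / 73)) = -3167397 / 7826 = -404.73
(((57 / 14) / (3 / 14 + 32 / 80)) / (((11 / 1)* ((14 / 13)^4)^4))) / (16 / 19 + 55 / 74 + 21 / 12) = 133319544732895997043555 / 2415495630015891365347328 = 0.06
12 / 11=1.09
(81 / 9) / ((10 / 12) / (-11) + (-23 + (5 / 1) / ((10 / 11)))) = -297 / 580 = -0.51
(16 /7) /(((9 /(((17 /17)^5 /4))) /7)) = 4 /9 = 0.44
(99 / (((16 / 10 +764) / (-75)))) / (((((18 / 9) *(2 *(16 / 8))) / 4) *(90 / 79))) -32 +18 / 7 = -109409 / 3248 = -33.69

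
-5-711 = -716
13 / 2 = 6.50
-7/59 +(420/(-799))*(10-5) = -129493/47141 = -2.75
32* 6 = 192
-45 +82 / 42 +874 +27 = 18017 / 21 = 857.95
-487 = -487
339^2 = 114921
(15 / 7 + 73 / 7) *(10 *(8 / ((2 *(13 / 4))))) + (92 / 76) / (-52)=1069919 / 6916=154.70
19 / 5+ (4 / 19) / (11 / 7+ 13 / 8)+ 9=218784 / 17005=12.87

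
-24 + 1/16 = -383/16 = -23.94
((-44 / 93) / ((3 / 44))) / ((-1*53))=1936 / 14787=0.13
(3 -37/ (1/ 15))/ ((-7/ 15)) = 8280/ 7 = 1182.86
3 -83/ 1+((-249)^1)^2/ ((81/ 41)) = 281729/ 9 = 31303.22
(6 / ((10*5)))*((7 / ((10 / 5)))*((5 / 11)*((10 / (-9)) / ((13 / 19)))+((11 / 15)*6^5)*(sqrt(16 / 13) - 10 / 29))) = -256961033 / 311025+1197504*sqrt(13) / 1625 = 1830.85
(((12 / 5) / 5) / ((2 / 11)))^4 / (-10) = -9487368 / 1953125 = -4.86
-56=-56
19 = 19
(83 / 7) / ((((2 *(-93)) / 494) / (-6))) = 41002 / 217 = 188.95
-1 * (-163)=163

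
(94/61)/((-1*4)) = -47/122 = -0.39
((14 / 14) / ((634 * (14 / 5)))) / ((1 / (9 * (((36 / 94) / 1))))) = 405 / 208586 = 0.00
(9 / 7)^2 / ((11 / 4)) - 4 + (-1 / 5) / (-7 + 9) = -18859 / 5390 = -3.50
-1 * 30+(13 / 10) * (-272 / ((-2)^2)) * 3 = -1476 / 5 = -295.20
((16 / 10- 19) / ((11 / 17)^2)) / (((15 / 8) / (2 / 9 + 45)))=-2480776 / 2475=-1002.33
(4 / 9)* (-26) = -104 / 9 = -11.56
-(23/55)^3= -12167/166375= -0.07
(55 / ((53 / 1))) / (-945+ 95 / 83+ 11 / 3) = -13695 / 12407671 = -0.00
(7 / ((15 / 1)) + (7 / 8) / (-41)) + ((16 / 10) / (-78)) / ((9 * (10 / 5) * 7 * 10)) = 8971817 / 20147400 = 0.45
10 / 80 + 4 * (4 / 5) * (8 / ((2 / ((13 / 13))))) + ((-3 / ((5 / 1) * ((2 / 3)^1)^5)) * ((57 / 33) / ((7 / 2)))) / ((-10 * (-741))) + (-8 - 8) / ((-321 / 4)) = 3373632337 / 257056800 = 13.12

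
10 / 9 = 1.11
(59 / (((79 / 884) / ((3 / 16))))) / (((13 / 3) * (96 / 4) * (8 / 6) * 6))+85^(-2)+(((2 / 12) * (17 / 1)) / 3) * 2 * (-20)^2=993800962241 / 1315065600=755.70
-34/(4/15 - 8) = 255/58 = 4.40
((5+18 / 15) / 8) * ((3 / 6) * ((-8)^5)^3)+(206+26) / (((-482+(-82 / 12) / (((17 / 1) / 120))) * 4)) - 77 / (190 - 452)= -80497124235340112043 / 5904170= -13633944184422.22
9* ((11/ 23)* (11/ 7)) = 1089/ 161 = 6.76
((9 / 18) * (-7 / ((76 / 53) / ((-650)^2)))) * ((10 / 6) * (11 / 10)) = -431055625 / 228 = -1890594.85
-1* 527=-527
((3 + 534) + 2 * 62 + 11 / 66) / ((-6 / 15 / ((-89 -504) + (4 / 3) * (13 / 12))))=977792.04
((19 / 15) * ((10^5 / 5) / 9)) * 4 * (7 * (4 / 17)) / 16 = 532000 / 459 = 1159.04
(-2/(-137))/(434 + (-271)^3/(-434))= 868/2752448779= 0.00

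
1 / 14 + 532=7449 / 14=532.07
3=3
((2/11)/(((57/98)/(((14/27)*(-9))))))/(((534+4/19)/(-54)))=1176/7975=0.15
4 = 4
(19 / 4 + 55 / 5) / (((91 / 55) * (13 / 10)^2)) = 12375 / 2197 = 5.63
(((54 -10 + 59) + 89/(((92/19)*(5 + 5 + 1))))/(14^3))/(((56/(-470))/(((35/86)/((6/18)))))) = -373392675/955263232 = -0.39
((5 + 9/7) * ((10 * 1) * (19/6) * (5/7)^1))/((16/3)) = 5225/196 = 26.66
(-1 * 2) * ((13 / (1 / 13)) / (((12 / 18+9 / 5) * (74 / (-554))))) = 1404390 / 1369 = 1025.85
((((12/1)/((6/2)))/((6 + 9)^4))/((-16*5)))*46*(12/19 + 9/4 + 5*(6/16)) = -5543/25650000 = -0.00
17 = 17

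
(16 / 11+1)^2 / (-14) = -729 / 1694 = -0.43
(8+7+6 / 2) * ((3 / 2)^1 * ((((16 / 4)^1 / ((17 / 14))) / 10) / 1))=756 / 85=8.89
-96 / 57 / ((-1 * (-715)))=-32 / 13585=-0.00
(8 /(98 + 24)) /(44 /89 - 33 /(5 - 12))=2492 /197945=0.01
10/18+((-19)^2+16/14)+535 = 897.70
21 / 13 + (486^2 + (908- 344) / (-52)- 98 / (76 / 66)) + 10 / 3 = 174953803 / 741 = 236105.00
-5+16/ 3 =1/ 3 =0.33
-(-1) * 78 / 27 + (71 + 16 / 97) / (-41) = 41275 / 35793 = 1.15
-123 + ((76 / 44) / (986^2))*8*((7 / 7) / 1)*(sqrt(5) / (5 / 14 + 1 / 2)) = -123 + 133*sqrt(5) / 8020617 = -123.00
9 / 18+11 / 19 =41 / 38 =1.08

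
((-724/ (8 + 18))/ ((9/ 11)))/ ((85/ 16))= -63712/ 9945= -6.41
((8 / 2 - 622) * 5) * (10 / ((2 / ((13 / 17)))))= -200850 / 17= -11814.71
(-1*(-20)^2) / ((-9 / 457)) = 182800 / 9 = 20311.11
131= 131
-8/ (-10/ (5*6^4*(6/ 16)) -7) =972/ 851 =1.14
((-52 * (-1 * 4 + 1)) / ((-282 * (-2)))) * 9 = 117 / 47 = 2.49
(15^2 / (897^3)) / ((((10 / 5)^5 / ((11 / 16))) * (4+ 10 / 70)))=1925 / 1190701165056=0.00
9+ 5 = 14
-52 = -52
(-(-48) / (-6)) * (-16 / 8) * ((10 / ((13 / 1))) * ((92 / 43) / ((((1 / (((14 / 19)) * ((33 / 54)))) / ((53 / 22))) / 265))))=723598400 / 95589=7569.89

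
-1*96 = -96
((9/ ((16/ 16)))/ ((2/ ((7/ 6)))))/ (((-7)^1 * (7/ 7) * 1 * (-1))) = 3/ 4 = 0.75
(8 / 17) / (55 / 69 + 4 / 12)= 92 / 221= 0.42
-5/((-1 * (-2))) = -5/2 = -2.50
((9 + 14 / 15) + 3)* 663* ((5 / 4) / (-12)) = -21437 / 24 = -893.21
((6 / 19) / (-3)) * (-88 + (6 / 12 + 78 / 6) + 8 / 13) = 1921 / 247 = 7.78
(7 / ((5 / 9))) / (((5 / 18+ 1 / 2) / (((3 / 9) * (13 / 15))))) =117 / 25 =4.68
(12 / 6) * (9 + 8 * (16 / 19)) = 598 / 19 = 31.47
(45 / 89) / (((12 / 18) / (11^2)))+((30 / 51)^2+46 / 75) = 357762457 / 3858150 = 92.73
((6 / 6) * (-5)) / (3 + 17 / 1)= -1 / 4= -0.25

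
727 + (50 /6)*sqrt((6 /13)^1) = 25*sqrt(78) /39 + 727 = 732.66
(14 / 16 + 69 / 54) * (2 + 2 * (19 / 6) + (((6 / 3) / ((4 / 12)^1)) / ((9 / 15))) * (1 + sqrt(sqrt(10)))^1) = 775 * 10^(1 / 4) / 36 + 8525 / 216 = 77.75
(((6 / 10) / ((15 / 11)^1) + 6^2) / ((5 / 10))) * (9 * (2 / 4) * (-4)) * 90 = -590328 / 5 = -118065.60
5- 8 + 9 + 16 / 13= 94 / 13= 7.23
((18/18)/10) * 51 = 51/10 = 5.10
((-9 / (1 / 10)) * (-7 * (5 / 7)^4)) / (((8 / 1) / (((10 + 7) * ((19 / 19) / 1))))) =478125 / 1372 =348.49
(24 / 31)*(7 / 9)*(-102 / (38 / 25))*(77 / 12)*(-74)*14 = 474643400 / 1767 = 268615.39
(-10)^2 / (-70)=-10 / 7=-1.43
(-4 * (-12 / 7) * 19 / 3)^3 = 28094464 / 343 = 81908.06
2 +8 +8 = 18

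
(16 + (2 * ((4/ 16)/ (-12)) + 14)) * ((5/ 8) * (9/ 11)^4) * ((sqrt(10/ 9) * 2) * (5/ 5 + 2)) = 53.07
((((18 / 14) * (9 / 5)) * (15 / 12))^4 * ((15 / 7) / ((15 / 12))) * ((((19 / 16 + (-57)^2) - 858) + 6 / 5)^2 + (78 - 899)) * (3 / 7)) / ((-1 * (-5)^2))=-14201242611962156649 / 1204725760000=-11787946.34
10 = 10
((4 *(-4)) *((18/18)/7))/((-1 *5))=16/35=0.46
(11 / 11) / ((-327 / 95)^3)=-857375 / 34965783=-0.02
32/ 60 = 0.53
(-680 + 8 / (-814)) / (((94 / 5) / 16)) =-11070560 / 19129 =-578.73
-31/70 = -0.44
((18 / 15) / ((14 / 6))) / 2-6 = -201 / 35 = -5.74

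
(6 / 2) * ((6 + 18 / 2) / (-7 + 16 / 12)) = -135 / 17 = -7.94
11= 11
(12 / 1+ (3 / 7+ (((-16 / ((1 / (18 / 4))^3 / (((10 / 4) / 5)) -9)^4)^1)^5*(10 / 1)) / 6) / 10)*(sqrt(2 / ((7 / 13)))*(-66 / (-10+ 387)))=-51841290597573801396410696780368559757888495031940990479632836319701061509031*sqrt(182) / 172124116828243652449079301999044162527684796548072922327866943454742431640625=-4.06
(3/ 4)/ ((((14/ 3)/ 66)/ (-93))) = -27621/ 28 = -986.46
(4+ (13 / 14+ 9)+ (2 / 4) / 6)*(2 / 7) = 1177 / 294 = 4.00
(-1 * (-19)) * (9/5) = 171/5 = 34.20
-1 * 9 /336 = -3 /112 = -0.03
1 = 1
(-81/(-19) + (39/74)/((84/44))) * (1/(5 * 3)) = 8935/29526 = 0.30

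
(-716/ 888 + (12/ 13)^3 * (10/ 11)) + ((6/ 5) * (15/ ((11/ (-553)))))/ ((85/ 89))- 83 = -42725336489/ 41457390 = -1030.58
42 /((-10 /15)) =-63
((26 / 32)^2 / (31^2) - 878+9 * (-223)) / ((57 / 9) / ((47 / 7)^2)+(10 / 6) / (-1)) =4703552952357 / 2488205824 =1890.34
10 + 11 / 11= 11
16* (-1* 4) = -64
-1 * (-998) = 998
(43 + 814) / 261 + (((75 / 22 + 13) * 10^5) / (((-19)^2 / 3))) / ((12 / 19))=61996927 / 2871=21594.19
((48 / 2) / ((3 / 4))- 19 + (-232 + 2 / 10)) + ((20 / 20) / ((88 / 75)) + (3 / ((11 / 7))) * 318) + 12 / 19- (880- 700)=1753717 / 8360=209.77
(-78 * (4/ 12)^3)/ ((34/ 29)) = -2.46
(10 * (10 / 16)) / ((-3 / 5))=-125 / 12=-10.42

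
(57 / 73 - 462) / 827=-33669 / 60371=-0.56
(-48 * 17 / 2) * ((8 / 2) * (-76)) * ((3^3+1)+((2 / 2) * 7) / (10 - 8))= 3907008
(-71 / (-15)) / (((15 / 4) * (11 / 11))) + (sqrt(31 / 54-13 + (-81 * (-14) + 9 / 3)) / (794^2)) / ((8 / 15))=5 * sqrt(364362) / 30260928 + 284 / 225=1.26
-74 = -74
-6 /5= -1.20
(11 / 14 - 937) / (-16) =58.51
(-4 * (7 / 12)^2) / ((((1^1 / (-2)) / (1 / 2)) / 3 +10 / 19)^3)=-1008273 / 5324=-189.38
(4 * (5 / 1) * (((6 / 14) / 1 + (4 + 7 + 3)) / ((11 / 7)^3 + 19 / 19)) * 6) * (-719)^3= -36790367041820 / 279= -131865114845.23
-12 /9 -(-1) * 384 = 382.67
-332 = -332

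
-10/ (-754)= 5/ 377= 0.01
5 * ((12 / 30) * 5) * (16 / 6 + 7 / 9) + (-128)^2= 147766 / 9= 16418.44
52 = 52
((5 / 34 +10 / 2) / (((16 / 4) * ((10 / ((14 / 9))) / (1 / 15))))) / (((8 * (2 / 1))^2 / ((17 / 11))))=49 / 608256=0.00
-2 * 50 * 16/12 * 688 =-275200/3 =-91733.33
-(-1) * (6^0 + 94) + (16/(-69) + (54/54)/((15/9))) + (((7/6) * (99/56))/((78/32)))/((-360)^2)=3695552893/38750400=95.37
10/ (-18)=-5/ 9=-0.56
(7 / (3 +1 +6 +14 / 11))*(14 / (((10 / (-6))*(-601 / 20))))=3234 / 18631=0.17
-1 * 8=-8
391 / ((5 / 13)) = 5083 / 5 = 1016.60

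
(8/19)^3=512/6859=0.07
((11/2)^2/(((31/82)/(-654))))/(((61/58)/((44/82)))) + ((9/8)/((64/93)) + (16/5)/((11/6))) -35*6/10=-1422666037863/53250560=-26716.45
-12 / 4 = -3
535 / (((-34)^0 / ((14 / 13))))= 7490 / 13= 576.15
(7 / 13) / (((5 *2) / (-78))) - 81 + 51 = -171 / 5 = -34.20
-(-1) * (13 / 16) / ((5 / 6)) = 39 / 40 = 0.98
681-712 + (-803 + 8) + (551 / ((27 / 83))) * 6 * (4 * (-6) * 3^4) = -19757482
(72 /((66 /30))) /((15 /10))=240 /11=21.82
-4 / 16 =-1 / 4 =-0.25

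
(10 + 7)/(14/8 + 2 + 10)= 68/55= 1.24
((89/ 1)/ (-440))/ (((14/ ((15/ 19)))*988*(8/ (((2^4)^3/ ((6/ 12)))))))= -0.01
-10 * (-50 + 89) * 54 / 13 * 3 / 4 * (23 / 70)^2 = -128547 / 980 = -131.17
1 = 1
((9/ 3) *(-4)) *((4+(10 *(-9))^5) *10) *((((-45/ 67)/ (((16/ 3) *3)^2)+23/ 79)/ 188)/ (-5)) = -1731350632002177/ 7960672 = -217488000.01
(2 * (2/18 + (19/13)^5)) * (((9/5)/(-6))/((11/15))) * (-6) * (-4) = -543748416/4084223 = -133.13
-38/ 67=-0.57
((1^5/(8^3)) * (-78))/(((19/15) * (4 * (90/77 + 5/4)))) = -9009/724736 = -0.01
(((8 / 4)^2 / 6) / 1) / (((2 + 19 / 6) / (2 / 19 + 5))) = 0.66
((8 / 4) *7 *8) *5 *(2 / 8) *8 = 1120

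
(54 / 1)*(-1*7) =-378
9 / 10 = 0.90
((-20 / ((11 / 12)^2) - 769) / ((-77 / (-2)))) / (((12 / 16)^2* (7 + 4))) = -3069728 / 922383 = -3.33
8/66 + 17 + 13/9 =1838/99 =18.57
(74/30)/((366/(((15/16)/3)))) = 37/17568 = 0.00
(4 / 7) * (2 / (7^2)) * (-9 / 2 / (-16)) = 9 / 1372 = 0.01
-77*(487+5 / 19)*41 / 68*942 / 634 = -6883077663 / 204782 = -33611.73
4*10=40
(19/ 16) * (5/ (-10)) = -0.59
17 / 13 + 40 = 41.31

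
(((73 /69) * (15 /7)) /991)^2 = 133225 /25456521601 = 0.00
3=3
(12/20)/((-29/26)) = -78/145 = -0.54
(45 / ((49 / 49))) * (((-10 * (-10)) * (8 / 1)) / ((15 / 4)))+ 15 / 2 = 19215 / 2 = 9607.50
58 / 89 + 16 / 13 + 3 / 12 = 9869 / 4628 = 2.13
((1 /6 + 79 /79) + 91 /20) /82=343 /4920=0.07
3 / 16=0.19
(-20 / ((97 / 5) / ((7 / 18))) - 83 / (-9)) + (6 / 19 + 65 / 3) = 170314 / 5529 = 30.80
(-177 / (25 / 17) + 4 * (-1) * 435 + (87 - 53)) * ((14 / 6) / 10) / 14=-45659 / 1500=-30.44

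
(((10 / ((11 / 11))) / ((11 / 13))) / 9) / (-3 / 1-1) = -65 / 198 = -0.33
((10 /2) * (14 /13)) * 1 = 70 /13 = 5.38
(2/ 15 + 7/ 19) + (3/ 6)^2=857/ 1140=0.75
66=66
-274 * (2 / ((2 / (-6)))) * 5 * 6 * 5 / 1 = 246600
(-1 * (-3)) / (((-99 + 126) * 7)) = 1 / 63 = 0.02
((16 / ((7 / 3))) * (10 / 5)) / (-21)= -32 / 49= -0.65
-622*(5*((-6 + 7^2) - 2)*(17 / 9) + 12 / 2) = -2201258 / 9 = -244584.22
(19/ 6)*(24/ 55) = 76/ 55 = 1.38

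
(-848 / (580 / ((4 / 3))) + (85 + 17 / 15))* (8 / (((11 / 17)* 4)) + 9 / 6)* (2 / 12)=184931 / 2871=64.41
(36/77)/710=18/27335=0.00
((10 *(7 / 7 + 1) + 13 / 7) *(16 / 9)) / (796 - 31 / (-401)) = 109072 / 2234589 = 0.05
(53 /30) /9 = 53 /270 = 0.20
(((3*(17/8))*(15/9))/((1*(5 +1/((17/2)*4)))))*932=336685/171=1968.92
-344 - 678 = -1022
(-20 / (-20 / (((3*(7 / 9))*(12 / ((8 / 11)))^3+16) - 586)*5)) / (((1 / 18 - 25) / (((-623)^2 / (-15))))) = 92327738391 / 44900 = 2056297.07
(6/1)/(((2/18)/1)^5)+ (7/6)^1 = 2125771/6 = 354295.17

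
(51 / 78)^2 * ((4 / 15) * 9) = 867 / 845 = 1.03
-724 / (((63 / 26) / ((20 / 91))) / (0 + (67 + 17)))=-115840 / 21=-5516.19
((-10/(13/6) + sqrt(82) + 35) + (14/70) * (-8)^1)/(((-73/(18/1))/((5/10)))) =-16839/4745 - 9 * sqrt(82)/73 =-4.67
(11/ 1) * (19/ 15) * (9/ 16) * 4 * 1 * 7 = 219.45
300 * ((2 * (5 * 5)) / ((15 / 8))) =8000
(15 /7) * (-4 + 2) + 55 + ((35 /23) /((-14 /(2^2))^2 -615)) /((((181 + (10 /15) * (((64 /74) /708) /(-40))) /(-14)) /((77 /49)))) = 350026401185995 /6901887275143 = 50.71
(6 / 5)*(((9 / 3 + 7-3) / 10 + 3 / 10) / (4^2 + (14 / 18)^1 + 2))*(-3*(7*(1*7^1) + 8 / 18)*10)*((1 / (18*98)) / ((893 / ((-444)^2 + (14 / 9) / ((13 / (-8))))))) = -10263836000 / 865207161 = -11.86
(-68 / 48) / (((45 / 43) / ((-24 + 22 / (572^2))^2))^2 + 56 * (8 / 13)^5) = -0.29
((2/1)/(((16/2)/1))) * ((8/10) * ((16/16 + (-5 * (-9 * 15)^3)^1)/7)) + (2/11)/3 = 405961978/1155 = 351482.23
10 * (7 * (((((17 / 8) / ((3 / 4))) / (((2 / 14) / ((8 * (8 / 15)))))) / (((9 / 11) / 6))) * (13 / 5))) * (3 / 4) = 3811808 / 45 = 84706.84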